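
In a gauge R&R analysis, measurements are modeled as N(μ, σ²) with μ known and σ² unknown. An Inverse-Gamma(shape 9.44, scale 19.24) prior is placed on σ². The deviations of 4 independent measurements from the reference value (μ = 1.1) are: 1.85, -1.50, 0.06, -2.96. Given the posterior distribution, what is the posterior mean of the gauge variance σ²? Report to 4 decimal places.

With known mean μ and an Inverse-Gamma(α, β) prior on σ², the Normal likelihood is conjugate: posterior is Inv-Gamma(α + n/2, β + Σ(xᵢ−μ)²/2).
Σ(xᵢ−μ)² = (1.85)² + (-1.50)² + (0.06)² + (-2.96)² = 14.4377.
Posterior: Inv-Gamma(9.44 + 4/2, 19.24 + 14.4377/2) = Inv-Gamma(11.44, 26.45885).
E[σ²|data] = β/(α−1) = 26.45885/10.44 = 2.5344.

2.5344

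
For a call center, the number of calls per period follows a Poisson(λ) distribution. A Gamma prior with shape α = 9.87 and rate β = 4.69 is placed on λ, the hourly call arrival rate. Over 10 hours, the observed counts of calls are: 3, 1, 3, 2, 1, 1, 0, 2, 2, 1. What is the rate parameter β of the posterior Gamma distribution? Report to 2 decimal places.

With a Gamma(shape α, rate β) prior, the Poisson likelihood is conjugate: the posterior is Gamma(α + ΣXᵢ, β + n).
Sum of counts S = 16 over n = 10 hours.
Posterior: Gamma(α+S, β+n) = Gamma(9.87+16, 4.69+10) = Gamma(25.87, 14.69).
Posterior β = 14.69.

14.69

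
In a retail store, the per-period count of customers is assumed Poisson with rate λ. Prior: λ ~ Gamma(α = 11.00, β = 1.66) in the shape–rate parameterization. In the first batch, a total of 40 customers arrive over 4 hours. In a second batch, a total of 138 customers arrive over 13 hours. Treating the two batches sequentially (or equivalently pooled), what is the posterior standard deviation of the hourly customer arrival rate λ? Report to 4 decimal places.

0.7367

With a Gamma(shape α, rate β) prior, the Poisson likelihood is conjugate: the posterior is Gamma(α + ΣXᵢ, β + n).
After batch 1: Gamma(α+S, β+n) = Gamma(11.00+40, 1.66+4) = Gamma(51.00, 5.66).
After batch 2: Gamma(α+S, β+n) = Gamma(51.00+138, 5.66+13) = Gamma(189.00, 18.66).
SD = √α/β = √189.00/18.66 = 0.7367.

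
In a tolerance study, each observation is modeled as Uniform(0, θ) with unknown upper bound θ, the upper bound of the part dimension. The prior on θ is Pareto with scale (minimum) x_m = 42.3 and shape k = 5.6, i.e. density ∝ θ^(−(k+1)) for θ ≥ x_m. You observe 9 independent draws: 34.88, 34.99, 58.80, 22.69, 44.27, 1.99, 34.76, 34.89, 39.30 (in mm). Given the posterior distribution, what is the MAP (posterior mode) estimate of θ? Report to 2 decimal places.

A Pareto(scale x_m, shape k) prior on the upper bound θ of Uniform(0, θ) is conjugate: posterior is Pareto(max(x_m, max xᵢ), k + n).
Sample maximum = 58.80; prior scale x_m = 42.3 → posterior scale = max = 58.80.
Posterior shape = 5.6 + 9 = 14.6.
The Pareto density is decreasing on [x_m, ∞), so the mode is x_m = 58.80.

58.80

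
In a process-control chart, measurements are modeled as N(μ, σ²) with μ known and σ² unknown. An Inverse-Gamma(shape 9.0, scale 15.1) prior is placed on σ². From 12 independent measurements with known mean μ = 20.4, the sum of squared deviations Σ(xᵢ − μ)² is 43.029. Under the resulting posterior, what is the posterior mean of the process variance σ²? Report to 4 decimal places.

2.6153

With known mean μ and an Inverse-Gamma(α, β) prior on σ², the Normal likelihood is conjugate: posterior is Inv-Gamma(α + n/2, β + Σ(xᵢ−μ)²/2).
Posterior: Inv-Gamma(9.0 + 12/2, 15.1 + 43.029/2) = Inv-Gamma(15.00, 36.6145).
E[σ²|data] = β/(α−1) = 36.6145/14.00 = 2.6153.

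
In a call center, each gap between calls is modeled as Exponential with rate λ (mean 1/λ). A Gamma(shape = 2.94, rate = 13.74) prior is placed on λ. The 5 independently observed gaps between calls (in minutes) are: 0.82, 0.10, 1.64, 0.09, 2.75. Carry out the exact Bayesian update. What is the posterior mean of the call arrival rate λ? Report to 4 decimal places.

With a Gamma(shape α, rate β) prior on the exponential rate λ, the posterior after n observations with total T = Σxᵢ is Gamma(α+n, β+T).
Sum of observations T = 5.40 minutes; n = 5.
Posterior: Gamma(2.94+5, 13.74+5.40) = Gamma(7.94, 19.14).
Posterior mean of λ = α/β = 7.94/19.14 = 0.4148.

0.4148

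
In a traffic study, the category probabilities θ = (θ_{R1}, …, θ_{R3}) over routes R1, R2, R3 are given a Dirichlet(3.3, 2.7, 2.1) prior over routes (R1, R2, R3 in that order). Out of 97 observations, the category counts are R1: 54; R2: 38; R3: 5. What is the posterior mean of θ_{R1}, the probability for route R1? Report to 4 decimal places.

0.5452

The Dirichlet prior is conjugate to the Multinomial likelihood: each posterior αⱼ = prior αⱼ + observed count nⱼ.
Posterior concentration: (57.3, 40.7, 7.1), total = 105.1.
E[θ_{R1}|data] = α_{R1}/Σα = 57.3/105.1 = 0.5452.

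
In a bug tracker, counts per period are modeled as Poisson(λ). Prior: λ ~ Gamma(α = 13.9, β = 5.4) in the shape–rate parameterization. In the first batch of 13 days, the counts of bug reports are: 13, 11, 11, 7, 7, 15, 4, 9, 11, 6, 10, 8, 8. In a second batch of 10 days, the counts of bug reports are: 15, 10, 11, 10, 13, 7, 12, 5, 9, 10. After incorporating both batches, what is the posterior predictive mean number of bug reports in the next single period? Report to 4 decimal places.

With a Gamma(shape α, rate β) prior, the Poisson likelihood is conjugate: the posterior is Gamma(α + ΣXᵢ, β + n).
Batch 1: sum of counts S = 120 over n = 13 days.
After batch 1: Gamma(α+S, β+n) = Gamma(13.9+120, 5.4+13) = Gamma(133.9, 18.4).
Batch 2: sum of counts S = 102 over n = 10 days.
After batch 2: Gamma(α+S, β+n) = Gamma(133.9+102, 18.4+10) = Gamma(235.9, 28.4).
The predictive distribution for one future period is NegBinom with mean α/β = 8.3063.

8.3063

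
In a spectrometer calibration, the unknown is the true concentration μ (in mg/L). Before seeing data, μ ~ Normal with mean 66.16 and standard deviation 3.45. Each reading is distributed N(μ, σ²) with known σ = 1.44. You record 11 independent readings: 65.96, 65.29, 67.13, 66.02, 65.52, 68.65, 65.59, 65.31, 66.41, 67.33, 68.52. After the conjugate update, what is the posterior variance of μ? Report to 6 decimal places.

0.185570

For Normal data with known variance σ², a Normal(μ₀, σ₀²) prior on μ is conjugate. Posterior precision = 1/σ₀² + n/σ²; posterior mean is the precision-weighted average of μ₀ and x̄.
σ₀² = 3.45² = 11.9025, σ² = 1.44² = 2.0736; σ² + n·σ₀² = 2.0736 + 11·11.9025 = 133.0011.
Posterior precision = 1/σ₀² + n/σ² = 1/11.9025 + 11/2.0736 = (σ² + n·σ₀²)/(σ₀²σ²) = 133.0011/(11.9025·2.0736); posterior variance σₙ² = σ₀²σ²/(σ² + n·σ₀²) = 11.9025·2.0736/133.0011 = 0.185570.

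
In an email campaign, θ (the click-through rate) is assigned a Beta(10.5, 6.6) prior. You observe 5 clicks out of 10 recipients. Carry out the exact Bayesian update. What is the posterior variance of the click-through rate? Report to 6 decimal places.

The Beta prior is conjugate to a Binomial/Bernoulli likelihood; the update adds successes to α and failures to β.
Posterior: Beta(α+k, β+n−k) = Beta(10.5+5, 6.6+5) = Beta(15.5, 11.6).
Var = αβ/((α+β)²(α+β+1)) = 15.5·11.6/(27.1²·28.1) = 0.008713.

0.008713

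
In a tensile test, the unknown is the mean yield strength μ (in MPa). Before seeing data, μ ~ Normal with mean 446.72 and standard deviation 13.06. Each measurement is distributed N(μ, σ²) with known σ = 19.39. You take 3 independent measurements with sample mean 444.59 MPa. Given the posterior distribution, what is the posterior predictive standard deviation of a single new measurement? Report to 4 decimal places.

For Normal data with known variance σ², a Normal(μ₀, σ₀²) prior on μ is conjugate. Posterior precision = 1/σ₀² + n/σ²; posterior mean is the precision-weighted average of μ₀ and x̄.
σ₀² = 13.06² = 170.5636, σ² = 19.39² = 375.9721; σ² + n·σ₀² = 375.9721 + 3·170.5636 = 887.6629.
Posterior precision = 1/σ₀² + n/σ² = 1/170.5636 + 3/375.9721 = (σ² + n·σ₀²)/(σ₀²σ²) = 887.6629/(170.5636·375.9721); posterior variance σₙ² = σ₀²σ²/(σ² + n·σ₀²) = 170.5636·375.9721/887.6629 = 72.242689.
Predictive variance for one new observation = σₙ² + σ² = 170.5636·375.9721/887.6629 + 375.9721 = σ²·(σ₀² + 887.6629)/887.6629 = 375.9721·1058.2265/887.6629 = 448.214789; SD = √(375.9721·1058.2265/887.6629) = 21.1711.

21.1711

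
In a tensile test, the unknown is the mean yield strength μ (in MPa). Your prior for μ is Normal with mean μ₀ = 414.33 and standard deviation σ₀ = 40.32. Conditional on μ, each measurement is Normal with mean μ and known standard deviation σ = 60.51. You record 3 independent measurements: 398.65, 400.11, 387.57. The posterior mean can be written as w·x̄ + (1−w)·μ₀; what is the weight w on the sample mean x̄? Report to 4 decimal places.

0.5712

For Normal data with known variance σ², a Normal(μ₀, σ₀²) prior on μ is conjugate. Posterior precision = 1/σ₀² + n/σ²; posterior mean is the precision-weighted average of μ₀ and x̄.
σ₀² = 40.32² = 1625.7024, σ² = 60.51² = 3661.4601. Prior precision 1/σ₀² = 1/1625.7024; data precision n/σ² = 3/3661.4601.
w = (n/σ²)/(1/σ₀² + n/σ²) = n·σ₀²/(σ² + n·σ₀²) = 3·1625.7024/(3661.4601 + 3·1625.7024) = 4877.1072/8538.5673 = 0.5712.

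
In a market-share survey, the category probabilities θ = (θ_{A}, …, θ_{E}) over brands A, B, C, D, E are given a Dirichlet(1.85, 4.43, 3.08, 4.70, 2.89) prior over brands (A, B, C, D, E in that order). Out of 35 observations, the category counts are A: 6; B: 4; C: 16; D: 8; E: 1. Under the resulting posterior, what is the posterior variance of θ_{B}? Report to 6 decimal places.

The Dirichlet prior is conjugate to the Multinomial likelihood: each posterior αⱼ = prior αⱼ + observed count nⱼ.
Posterior concentration: (7.85, 8.43, 19.08, 12.70, 3.89), total = 51.95.
Var[θ_j] = α_j(Σα−α_j)/((Σα)²(Σα+1)) = 8.43·43.52/(51.95²·52.95) = 0.002567.

0.002567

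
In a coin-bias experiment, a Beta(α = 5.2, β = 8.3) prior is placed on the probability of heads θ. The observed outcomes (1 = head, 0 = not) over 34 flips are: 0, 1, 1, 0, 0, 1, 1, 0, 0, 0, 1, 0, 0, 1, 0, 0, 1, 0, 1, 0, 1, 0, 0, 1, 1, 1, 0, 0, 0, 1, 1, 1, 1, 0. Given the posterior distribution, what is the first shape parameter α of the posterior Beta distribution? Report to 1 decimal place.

The Beta prior is conjugate to a Binomial/Bernoulli likelihood; the update adds successes to α and failures to β.
Posterior: Beta(α+k, β+n−k) = Beta(5.2+16, 8.3+18) = Beta(21.2, 26.3).
Posterior α = 21.2.

21.2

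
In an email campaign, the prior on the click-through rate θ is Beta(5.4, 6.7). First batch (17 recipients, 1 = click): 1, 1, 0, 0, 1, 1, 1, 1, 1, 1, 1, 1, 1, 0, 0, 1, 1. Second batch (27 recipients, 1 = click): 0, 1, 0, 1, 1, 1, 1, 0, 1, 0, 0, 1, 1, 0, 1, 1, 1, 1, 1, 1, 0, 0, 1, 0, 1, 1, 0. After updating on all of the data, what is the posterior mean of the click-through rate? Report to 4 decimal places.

0.6310

The Beta prior is conjugate to a Binomial/Bernoulli likelihood; the update adds successes to α and failures to β.
After batch 1: Beta(5.4+13, 6.7+4) = Beta(18.4, 10.7).
After batch 2: Beta(18.4+17, 10.7+10) = Beta(35.4, 20.7).
Posterior mean = α/(α+β) = 35.4/56.1 = 0.6310.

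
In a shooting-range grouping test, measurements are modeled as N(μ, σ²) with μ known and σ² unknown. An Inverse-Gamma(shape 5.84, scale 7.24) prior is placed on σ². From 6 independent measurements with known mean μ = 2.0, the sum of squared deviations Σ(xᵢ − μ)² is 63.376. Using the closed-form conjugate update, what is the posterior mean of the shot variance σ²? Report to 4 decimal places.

4.9653

With known mean μ and an Inverse-Gamma(α, β) prior on σ², the Normal likelihood is conjugate: posterior is Inv-Gamma(α + n/2, β + Σ(xᵢ−μ)²/2).
Posterior: Inv-Gamma(5.84 + 6/2, 7.24 + 63.376/2) = Inv-Gamma(8.84, 38.9280).
E[σ²|data] = β/(α−1) = 38.9280/7.84 = 4.9653.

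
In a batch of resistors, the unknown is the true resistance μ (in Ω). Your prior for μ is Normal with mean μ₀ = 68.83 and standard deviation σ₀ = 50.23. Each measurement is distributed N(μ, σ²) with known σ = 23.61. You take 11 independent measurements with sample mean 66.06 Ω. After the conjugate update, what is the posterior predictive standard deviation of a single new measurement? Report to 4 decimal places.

24.6396

For Normal data with known variance σ², a Normal(μ₀, σ₀²) prior on μ is conjugate. Posterior precision = 1/σ₀² + n/σ²; posterior mean is the precision-weighted average of μ₀ and x̄.
σ₀² = 50.23² = 2523.0529, σ² = 23.61² = 557.4321; σ² + n·σ₀² = 557.4321 + 11·2523.0529 = 28311.014.
Posterior precision = 1/σ₀² + n/σ² = 1/2523.0529 + 11/557.4321 = (σ² + n·σ₀²)/(σ₀²σ²) = 28311.014/(2523.0529·557.4321); posterior variance σₙ² = σ₀²σ²/(σ² + n·σ₀²) = 2523.0529·557.4321/28311.014 = 49.677863.
Predictive variance for one new observation = σₙ² + σ² = 2523.0529·557.4321/28311.014 + 557.4321 = σ²·(σ₀² + 28311.014)/28311.014 = 557.4321·30834.0669/28311.014 = 607.109963; SD = √(557.4321·30834.0669/28311.014) = 24.6396.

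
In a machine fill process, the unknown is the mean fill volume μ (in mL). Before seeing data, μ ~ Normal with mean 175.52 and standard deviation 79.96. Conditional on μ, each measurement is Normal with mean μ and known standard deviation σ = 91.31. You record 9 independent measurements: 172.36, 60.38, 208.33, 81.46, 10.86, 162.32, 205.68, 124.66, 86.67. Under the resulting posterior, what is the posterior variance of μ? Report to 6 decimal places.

809.150160

For Normal data with known variance σ², a Normal(μ₀, σ₀²) prior on μ is conjugate. Posterior precision = 1/σ₀² + n/σ²; posterior mean is the precision-weighted average of μ₀ and x̄.
σ₀² = 79.96² = 6393.6016, σ² = 91.31² = 8337.5161; σ² + n·σ₀² = 8337.5161 + 9·6393.6016 = 65879.9305.
Posterior precision = 1/σ₀² + n/σ² = 1/6393.6016 + 9/8337.5161 = (σ² + n·σ₀²)/(σ₀²σ²) = 65879.9305/(6393.6016·8337.5161); posterior variance σₙ² = σ₀²σ²/(σ² + n·σ₀²) = 6393.6016·8337.5161/65879.9305 = 809.150160.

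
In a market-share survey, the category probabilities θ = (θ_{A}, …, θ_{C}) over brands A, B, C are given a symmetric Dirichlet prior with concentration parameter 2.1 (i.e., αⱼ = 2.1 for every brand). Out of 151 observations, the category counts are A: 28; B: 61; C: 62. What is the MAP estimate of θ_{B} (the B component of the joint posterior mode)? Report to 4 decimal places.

The Dirichlet prior is conjugate to the Multinomial likelihood: each posterior αⱼ = prior αⱼ + observed count nⱼ.
Posterior concentration: (30.1, 63.1, 64.1), total = 157.3.
Joint mode component: (α_{B}−1)/(Σα−K) = 62.1/154.3 = 0.4025.

0.4025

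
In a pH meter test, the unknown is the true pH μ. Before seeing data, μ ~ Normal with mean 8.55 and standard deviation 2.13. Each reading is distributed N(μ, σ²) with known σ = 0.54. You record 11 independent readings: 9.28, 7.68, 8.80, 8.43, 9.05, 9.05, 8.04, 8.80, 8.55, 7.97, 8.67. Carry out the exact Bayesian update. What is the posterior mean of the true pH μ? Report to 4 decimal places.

8.5744

For Normal data with known variance σ², a Normal(μ₀, σ₀²) prior on μ is conjugate. Posterior precision = 1/σ₀² + n/σ²; posterior mean is the precision-weighted average of μ₀ and x̄.
Σxᵢ = 9.28 + 7.68 + 8.80 + 8.43 + 9.05 + 9.05 + 8.04 + 8.80 + 8.55 + 7.97 + 8.67 = 94.32, so n·x̄ = 94.32.
σ₀² = 2.13² = 4.5369, σ² = 0.54² = 0.2916; σ² + n·σ₀² = 0.2916 + 11·4.5369 = 50.1975.
Posterior mean = (μ₀/σ₀² + n·x̄/σ²)/(1/σ₀² + n/σ²) = (σ²·μ₀ + σ₀²·n·x̄)/(σ² + n·σ₀²) = (0.2916·8.55 + 4.5369·94.32)/50.1975 = 430.413588/50.1975 = 8.5744.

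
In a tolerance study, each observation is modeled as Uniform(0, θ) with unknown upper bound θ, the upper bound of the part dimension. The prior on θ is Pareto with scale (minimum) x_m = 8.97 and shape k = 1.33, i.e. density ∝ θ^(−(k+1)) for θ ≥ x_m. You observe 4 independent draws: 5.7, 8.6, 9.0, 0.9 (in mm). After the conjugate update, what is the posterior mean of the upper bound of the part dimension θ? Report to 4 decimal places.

A Pareto(scale x_m, shape k) prior on the upper bound θ of Uniform(0, θ) is conjugate: posterior is Pareto(max(x_m, max xᵢ), k + n).
Sample maximum = 9.0; prior scale x_m = 8.97 → posterior scale = max = 9.00.
Posterior shape = 1.33 + 4 = 5.33.
E[θ|data] = k·x_m/(k−1) = 5.33·9.00/4.33 = 11.0785.

11.0785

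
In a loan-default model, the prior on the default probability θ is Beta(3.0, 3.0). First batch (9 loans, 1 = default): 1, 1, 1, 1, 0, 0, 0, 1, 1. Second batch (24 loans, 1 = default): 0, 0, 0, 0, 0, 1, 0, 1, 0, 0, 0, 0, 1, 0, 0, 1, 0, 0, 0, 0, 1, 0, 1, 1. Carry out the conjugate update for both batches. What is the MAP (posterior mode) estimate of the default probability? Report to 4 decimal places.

0.4054

The Beta prior is conjugate to a Binomial/Bernoulli likelihood; the update adds successes to α and failures to β.
After batch 1: Beta(3.0+6, 3.0+3) = Beta(9.0, 6.0).
After batch 2: Beta(9.0+7, 6.0+17) = Beta(16.0, 23.0).
Mode of Beta(a,b) for a,b>1 is (a−1)/(a+b−2) = 15.0/37.0 = 0.4054.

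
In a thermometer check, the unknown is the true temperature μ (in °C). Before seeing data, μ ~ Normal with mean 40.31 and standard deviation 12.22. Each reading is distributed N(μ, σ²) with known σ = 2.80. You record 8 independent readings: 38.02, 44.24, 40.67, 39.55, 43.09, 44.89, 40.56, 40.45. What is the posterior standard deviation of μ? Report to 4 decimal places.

0.9867

For Normal data with known variance σ², a Normal(μ₀, σ₀²) prior on μ is conjugate. Posterior precision = 1/σ₀² + n/σ²; posterior mean is the precision-weighted average of μ₀ and x̄.
σ₀² = 12.22² = 149.3284, σ² = 2.80² = 7.84; σ² + n·σ₀² = 7.84 + 8·149.3284 = 1202.4672.
Posterior precision = 1/σ₀² + n/σ² = 1/149.3284 + 8/7.84 = (σ² + n·σ₀²)/(σ₀²σ²) = 1202.4672/(149.3284·7.84); posterior variance σₙ² = σ₀²σ²/(σ² + n·σ₀²) = 149.3284·7.84/1202.4672 = 0.973610.
Posterior SD = √σₙ² = √(149.3284·7.84/1202.4672) = 0.9867.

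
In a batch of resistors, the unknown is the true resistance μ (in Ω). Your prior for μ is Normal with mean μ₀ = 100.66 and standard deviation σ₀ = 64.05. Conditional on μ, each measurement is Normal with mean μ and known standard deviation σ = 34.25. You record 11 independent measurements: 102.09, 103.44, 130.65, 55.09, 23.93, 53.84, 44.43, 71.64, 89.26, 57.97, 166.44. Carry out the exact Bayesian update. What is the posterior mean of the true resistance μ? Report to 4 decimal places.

For Normal data with known variance σ², a Normal(μ₀, σ₀²) prior on μ is conjugate. Posterior precision = 1/σ₀² + n/σ²; posterior mean is the precision-weighted average of μ₀ and x̄.
Σxᵢ = 102.09 + 103.44 + 130.65 + 55.09 + 23.93 + 53.84 + 44.43 + 71.64 + 89.26 + 57.97 + 166.44 = 898.78, so n·x̄ = 898.78.
σ₀² = 64.05² = 4102.4025, σ² = 34.25² = 1173.0625; σ² + n·σ₀² = 1173.0625 + 11·4102.4025 = 46299.49.
Posterior mean = (μ₀/σ₀² + n·x̄/σ²)/(1/σ₀² + n/σ²) = (σ²·μ₀ + σ₀²·n·x̄)/(σ² + n·σ₀²) = (1173.0625·100.66 + 4102.4025·898.78)/46299.49 = 3805237.7902/46299.49 = 82.1875.

82.1875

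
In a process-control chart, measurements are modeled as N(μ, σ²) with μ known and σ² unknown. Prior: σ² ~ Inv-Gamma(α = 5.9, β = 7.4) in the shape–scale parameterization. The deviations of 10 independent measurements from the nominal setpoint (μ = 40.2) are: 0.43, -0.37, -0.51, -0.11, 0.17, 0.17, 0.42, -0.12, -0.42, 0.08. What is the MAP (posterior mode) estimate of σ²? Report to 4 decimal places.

With known mean μ and an Inverse-Gamma(α, β) prior on σ², the Normal likelihood is conjugate: posterior is Inv-Gamma(α + n/2, β + Σ(xᵢ−μ)²/2).
Σ(xᵢ−μ)² = (0.43)² + (-0.37)² + (-0.51)² + (-0.11)² + (0.17)² + (0.17)² + (0.42)² + (-0.12)² + (-0.42)² + (0.08)² = 1.0254.
Posterior: Inv-Gamma(5.9 + 10/2, 7.4 + 1.0254/2) = Inv-Gamma(10.90, 7.91270).
Mode = β/(α+1) = 7.91270/11.90 = 0.6649.

0.6649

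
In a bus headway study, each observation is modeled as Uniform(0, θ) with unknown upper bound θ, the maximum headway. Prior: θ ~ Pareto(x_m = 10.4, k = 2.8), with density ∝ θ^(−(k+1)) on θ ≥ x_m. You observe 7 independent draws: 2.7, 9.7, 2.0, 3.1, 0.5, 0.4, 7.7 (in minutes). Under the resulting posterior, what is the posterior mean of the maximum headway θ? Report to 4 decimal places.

11.5818

A Pareto(scale x_m, shape k) prior on the upper bound θ of Uniform(0, θ) is conjugate: posterior is Pareto(max(x_m, max xᵢ), k + n).
Sample maximum = 9.7; prior scale x_m = 10.4 → posterior scale = max = 10.4.
Posterior shape = 2.8 + 7 = 9.8.
E[θ|data] = k·x_m/(k−1) = 9.8·10.4/8.8 = 11.5818.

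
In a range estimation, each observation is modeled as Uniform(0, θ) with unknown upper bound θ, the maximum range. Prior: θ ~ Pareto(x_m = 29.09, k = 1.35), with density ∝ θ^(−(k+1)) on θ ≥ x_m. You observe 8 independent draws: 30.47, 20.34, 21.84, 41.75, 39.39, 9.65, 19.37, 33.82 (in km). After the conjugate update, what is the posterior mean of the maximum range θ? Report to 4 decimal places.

A Pareto(scale x_m, shape k) prior on the upper bound θ of Uniform(0, θ) is conjugate: posterior is Pareto(max(x_m, max xᵢ), k + n).
Sample maximum = 41.75; prior scale x_m = 29.09 → posterior scale = max = 41.75.
Posterior shape = 1.35 + 8 = 9.35.
E[θ|data] = k·x_m/(k−1) = 9.35·41.75/8.35 = 46.7500.

46.7500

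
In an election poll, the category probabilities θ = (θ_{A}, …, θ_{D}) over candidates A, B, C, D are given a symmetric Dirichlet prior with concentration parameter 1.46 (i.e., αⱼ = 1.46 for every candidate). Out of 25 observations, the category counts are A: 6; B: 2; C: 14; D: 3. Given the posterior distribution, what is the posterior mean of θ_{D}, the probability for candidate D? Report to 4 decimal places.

0.1446

The Dirichlet prior is conjugate to the Multinomial likelihood: each posterior αⱼ = prior αⱼ + observed count nⱼ.
Posterior concentration: (7.46, 3.46, 15.46, 4.46), total = 30.84.
E[θ_{D}|data] = α_{D}/Σα = 4.46/30.84 = 0.1446.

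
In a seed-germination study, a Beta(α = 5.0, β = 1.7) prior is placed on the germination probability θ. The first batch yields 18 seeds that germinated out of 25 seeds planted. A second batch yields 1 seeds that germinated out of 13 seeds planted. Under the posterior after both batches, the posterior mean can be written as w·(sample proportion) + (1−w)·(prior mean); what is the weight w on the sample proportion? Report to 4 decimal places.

The Beta prior is conjugate to a Binomial/Bernoulli likelihood; the update adds successes to α and failures to β.
Total number of seeds planted: n = 25 + 13 = 38.
Posterior mean = (α₀+k)/(α₀+β₀+n) = [n/(α₀+β₀+n)]·(k/n) + [(α₀+β₀)/(α₀+β₀+n)]·α₀/(α₀+β₀), so only n and the prior enter the weight.
The weight on the data is w = n/(α₀+β₀+n) = 38/(5.0+1.7+38) = 38/44.7 = 0.8501.

0.8501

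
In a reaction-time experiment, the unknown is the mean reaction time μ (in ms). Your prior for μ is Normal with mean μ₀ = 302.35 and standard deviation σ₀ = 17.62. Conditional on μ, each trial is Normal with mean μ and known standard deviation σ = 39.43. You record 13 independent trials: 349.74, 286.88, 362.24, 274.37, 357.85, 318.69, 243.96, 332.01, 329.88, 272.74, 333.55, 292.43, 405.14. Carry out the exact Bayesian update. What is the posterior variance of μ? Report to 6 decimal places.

For Normal data with known variance σ², a Normal(μ₀, σ₀²) prior on μ is conjugate. Posterior precision = 1/σ₀² + n/σ²; posterior mean is the precision-weighted average of μ₀ and x̄.
σ₀² = 17.62² = 310.4644, σ² = 39.43² = 1554.7249; σ² + n·σ₀² = 1554.7249 + 13·310.4644 = 5590.7621.
Posterior precision = 1/σ₀² + n/σ² = 1/310.4644 + 13/1554.7249 = (σ² + n·σ₀²)/(σ₀²σ²) = 5590.7621/(310.4644·1554.7249); posterior variance σₙ² = σ₀²σ²/(σ² + n·σ₀²) = 310.4644·1554.7249/5590.7621 = 86.336482.

86.336482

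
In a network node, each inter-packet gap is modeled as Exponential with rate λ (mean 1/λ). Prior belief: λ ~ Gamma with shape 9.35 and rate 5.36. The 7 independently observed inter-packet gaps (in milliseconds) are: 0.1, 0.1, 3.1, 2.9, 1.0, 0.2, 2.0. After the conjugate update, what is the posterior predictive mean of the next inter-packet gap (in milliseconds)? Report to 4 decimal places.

0.9616

With a Gamma(shape α, rate β) prior on the exponential rate λ, the posterior after n observations with total T = Σxᵢ is Gamma(α+n, β+T).
Sum of observations T = 9.4 milliseconds; n = 7.
Posterior: Gamma(9.35+7, 5.36+9.4) = Gamma(16.35, 14.76).
The predictive distribution for the next observation is Lomax; its mean is β/(α−1) = 14.76/15.35 = 0.9616.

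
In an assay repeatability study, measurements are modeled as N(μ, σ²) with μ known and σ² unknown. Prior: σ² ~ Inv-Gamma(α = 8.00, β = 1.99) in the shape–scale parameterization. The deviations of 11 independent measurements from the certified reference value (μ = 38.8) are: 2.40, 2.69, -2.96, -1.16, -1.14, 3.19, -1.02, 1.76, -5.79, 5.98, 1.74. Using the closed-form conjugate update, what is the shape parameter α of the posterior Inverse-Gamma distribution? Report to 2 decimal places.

With known mean μ and an Inverse-Gamma(α, β) prior on σ², the Normal likelihood is conjugate: posterior is Inv-Gamma(α + n/2, β + Σ(xᵢ−μ)²/2).
Σ(xᵢ−μ)² = (2.40)² + (2.69)² + (-2.96)² + (-1.16)² + (-1.14)² + (3.19)² + (-1.02)² + (1.76)² + (-5.79)² + (5.98)² + (1.74)² = 111.0291.
Posterior: Inv-Gamma(8.00 + 11/2, 1.99 + 111.0291/2) = Inv-Gamma(13.50, 57.50455).
Posterior α = 13.50.

13.50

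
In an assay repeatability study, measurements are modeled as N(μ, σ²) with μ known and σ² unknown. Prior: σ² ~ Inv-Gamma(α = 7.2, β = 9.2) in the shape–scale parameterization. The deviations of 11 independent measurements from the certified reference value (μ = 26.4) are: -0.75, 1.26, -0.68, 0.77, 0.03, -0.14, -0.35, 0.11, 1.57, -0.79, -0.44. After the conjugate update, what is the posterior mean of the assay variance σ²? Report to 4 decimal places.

1.0702

With known mean μ and an Inverse-Gamma(α, β) prior on σ², the Normal likelihood is conjugate: posterior is Inv-Gamma(α + n/2, β + Σ(xᵢ−μ)²/2).
Σ(xᵢ−μ)² = (-0.75)² + (1.26)² + (-0.68)² + (0.77)² + (0.03)² + (-0.14)² + (-0.35)² + (0.11)² + (1.57)² + (-0.79)² + (-0.44)² = 6.6431.
Posterior: Inv-Gamma(7.2 + 11/2, 9.2 + 6.6431/2) = Inv-Gamma(12.70, 12.52155).
E[σ²|data] = β/(α−1) = 12.52155/11.70 = 1.0702.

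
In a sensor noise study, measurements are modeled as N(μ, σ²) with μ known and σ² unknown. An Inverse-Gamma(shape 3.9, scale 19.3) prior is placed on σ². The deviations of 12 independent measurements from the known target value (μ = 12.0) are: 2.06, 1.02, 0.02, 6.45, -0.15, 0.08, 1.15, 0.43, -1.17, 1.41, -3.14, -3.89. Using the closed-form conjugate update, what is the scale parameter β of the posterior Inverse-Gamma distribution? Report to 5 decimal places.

With known mean μ and an Inverse-Gamma(α, β) prior on σ², the Normal likelihood is conjugate: posterior is Inv-Gamma(α + n/2, β + Σ(xᵢ−μ)²/2).
Σ(xᵢ−μ)² = (2.06)² + (1.02)² + (0.02)² + (6.45)² + (-0.15)² + (0.08)² + (1.15)² + (0.43)² + (-1.17)² + (1.41)² + (-3.14)² + (-3.89)² = 76.7719.
Posterior: Inv-Gamma(3.9 + 12/2, 19.3 + 76.7719/2) = Inv-Gamma(9.90, 57.68595).
Posterior β = 57.68595.

57.68595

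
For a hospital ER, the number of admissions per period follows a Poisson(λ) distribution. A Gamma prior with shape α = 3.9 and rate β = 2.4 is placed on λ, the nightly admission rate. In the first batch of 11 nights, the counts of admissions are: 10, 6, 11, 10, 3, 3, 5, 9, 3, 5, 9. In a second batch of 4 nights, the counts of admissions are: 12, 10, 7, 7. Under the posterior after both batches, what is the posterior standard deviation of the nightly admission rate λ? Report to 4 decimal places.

With a Gamma(shape α, rate β) prior, the Poisson likelihood is conjugate: the posterior is Gamma(α + ΣXᵢ, β + n).
Batch 1: sum of counts S = 74 over n = 11 nights.
After batch 1: Gamma(α+S, β+n) = Gamma(3.9+74, 2.4+11) = Gamma(77.9, 13.4).
Batch 2: sum of counts S = 36 over n = 4 nights.
After batch 2: Gamma(α+S, β+n) = Gamma(77.9+36, 13.4+4) = Gamma(113.9, 17.4).
SD = √α/β = √113.9/17.4 = 0.6134.

0.6134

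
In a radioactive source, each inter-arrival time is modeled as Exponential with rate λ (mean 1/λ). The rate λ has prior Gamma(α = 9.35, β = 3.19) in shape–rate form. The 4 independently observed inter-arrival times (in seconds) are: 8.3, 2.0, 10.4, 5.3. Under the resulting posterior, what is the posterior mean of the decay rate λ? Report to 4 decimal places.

With a Gamma(shape α, rate β) prior on the exponential rate λ, the posterior after n observations with total T = Σxᵢ is Gamma(α+n, β+T).
Sum of observations T = 26.0 seconds; n = 4.
Posterior: Gamma(9.35+4, 3.19+26.0) = Gamma(13.35, 29.19).
Posterior mean of λ = α/β = 13.35/29.19 = 0.4573.

0.4573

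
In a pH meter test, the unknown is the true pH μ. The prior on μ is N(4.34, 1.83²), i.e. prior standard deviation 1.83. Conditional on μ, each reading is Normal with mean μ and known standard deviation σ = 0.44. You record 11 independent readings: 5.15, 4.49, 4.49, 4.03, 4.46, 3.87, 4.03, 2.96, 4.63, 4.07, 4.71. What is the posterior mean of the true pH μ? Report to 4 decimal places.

For Normal data with known variance σ², a Normal(μ₀, σ₀²) prior on μ is conjugate. Posterior precision = 1/σ₀² + n/σ²; posterior mean is the precision-weighted average of μ₀ and x̄.
Σxᵢ = 5.15 + 4.49 + 4.49 + 4.03 + 4.46 + 3.87 + 4.03 + 2.96 + 4.63 + 4.07 + 4.71 = 46.89, so n·x̄ = 46.89.
σ₀² = 1.83² = 3.3489, σ² = 0.44² = 0.1936; σ² + n·σ₀² = 0.1936 + 11·3.3489 = 37.0315.
Posterior mean = (μ₀/σ₀² + n·x̄/σ²)/(1/σ₀² + n/σ²) = (σ²·μ₀ + σ₀²·n·x̄)/(σ² + n·σ₀²) = (0.1936·4.34 + 3.3489·46.89)/37.0315 = 157.870145/37.0315 = 4.2631.

4.2631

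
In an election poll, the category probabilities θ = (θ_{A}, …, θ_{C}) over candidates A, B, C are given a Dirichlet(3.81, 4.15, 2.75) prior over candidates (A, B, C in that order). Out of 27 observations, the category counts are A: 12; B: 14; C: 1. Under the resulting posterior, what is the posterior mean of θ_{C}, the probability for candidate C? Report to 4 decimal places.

The Dirichlet prior is conjugate to the Multinomial likelihood: each posterior αⱼ = prior αⱼ + observed count nⱼ.
Posterior concentration: (15.81, 18.15, 3.75), total = 37.71.
E[θ_{C}|data] = α_{C}/Σα = 3.75/37.71 = 0.0994.

0.0994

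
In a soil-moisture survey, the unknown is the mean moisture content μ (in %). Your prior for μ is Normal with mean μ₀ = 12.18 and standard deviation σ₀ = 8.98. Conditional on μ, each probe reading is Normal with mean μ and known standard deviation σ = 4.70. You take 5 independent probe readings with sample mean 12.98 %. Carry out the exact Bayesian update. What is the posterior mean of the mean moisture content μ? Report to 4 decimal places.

12.9384

For Normal data with known variance σ², a Normal(μ₀, σ₀²) prior on μ is conjugate. Posterior precision = 1/σ₀² + n/σ²; posterior mean is the precision-weighted average of μ₀ and x̄.
n·x̄ = 5·12.98 = 64.9.
σ₀² = 8.98² = 80.6404, σ² = 4.70² = 22.09; σ² + n·σ₀² = 22.09 + 5·80.6404 = 425.292.
Posterior mean = (μ₀/σ₀² + n·x̄/σ²)/(1/σ₀² + n/σ²) = (σ²·μ₀ + σ₀²·n·x̄)/(σ² + n·σ₀²) = (22.09·12.18 + 80.6404·64.9)/425.292 = 5502.61816/425.292 = 12.9384.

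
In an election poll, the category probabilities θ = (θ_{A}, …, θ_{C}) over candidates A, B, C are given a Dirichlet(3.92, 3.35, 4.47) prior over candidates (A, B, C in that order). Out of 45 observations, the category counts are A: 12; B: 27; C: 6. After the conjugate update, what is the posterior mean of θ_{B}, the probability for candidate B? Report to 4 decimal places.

The Dirichlet prior is conjugate to the Multinomial likelihood: each posterior αⱼ = prior αⱼ + observed count nⱼ.
Posterior concentration: (15.92, 30.35, 10.47), total = 56.74.
E[θ_{B}|data] = α_{B}/Σα = 30.35/56.74 = 0.5349.

0.5349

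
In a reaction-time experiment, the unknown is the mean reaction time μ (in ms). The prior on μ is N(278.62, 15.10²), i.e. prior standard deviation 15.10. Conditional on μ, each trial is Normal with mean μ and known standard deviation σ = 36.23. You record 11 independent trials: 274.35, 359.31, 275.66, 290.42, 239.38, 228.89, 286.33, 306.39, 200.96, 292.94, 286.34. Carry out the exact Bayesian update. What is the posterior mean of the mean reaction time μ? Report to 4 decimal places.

277.1967

For Normal data with known variance σ², a Normal(μ₀, σ₀²) prior on μ is conjugate. Posterior precision = 1/σ₀² + n/σ²; posterior mean is the precision-weighted average of μ₀ and x̄.
Σxᵢ = 274.35 + 359.31 + 275.66 + 290.42 + 239.38 + 228.89 + 286.33 + 306.39 + 200.96 + 292.94 + 286.34 = 3040.97, so n·x̄ = 3040.97.
σ₀² = 15.10² = 228.01, σ² = 36.23² = 1312.6129; σ² + n·σ₀² = 1312.6129 + 11·228.01 = 3820.7229.
Posterior mean = (μ₀/σ₀² + n·x̄/σ²)/(1/σ₀² + n/σ²) = (σ²·μ₀ + σ₀²·n·x̄)/(σ² + n·σ₀²) = (1312.6129·278.62 + 228.01·3040.97)/3820.7229 = 1059091.775898/3820.7229 = 277.1967.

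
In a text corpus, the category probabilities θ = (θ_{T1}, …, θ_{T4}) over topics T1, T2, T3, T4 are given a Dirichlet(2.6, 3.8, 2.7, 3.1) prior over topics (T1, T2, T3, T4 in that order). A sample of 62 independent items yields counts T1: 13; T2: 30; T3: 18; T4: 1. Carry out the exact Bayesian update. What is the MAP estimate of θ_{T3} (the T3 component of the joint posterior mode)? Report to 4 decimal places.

0.2806

The Dirichlet prior is conjugate to the Multinomial likelihood: each posterior αⱼ = prior αⱼ + observed count nⱼ.
Posterior concentration: (15.6, 33.8, 20.7, 4.1), total = 74.2.
Joint mode component: (α_{T3}−1)/(Σα−K) = 19.7/70.2 = 0.2806.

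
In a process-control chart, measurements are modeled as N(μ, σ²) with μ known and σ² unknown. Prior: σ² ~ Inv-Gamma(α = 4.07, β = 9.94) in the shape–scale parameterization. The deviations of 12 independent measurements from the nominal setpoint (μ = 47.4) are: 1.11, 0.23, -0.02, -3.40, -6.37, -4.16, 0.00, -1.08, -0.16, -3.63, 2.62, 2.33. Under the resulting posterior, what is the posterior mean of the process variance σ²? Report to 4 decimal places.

6.4647

With known mean μ and an Inverse-Gamma(α, β) prior on σ², the Normal likelihood is conjugate: posterior is Inv-Gamma(α + n/2, β + Σ(xᵢ−μ)²/2).
Σ(xᵢ−μ)² = (1.11)² + (0.23)² + (-0.02)² + (-3.40)² + (-6.37)² + (-4.16)² + (0.00)² + (-1.08)² + (-0.16)² + (-3.63)² + (2.62)² + (2.33)² = 97.3901.
Posterior: Inv-Gamma(4.07 + 12/2, 9.94 + 97.3901/2) = Inv-Gamma(10.07, 58.63505).
E[σ²|data] = β/(α−1) = 58.63505/9.07 = 6.4647.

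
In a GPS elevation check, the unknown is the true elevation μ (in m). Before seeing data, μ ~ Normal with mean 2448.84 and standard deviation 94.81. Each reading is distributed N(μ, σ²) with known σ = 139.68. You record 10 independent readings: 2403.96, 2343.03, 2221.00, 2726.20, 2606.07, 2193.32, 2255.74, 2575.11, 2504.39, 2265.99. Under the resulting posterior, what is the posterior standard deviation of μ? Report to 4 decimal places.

For Normal data with known variance σ², a Normal(μ₀, σ₀²) prior on μ is conjugate. Posterior precision = 1/σ₀² + n/σ²; posterior mean is the precision-weighted average of μ₀ and x̄.
σ₀² = 94.81² = 8988.9361, σ² = 139.68² = 19510.5024; σ² + n·σ₀² = 19510.5024 + 10·8988.9361 = 109399.8634.
Posterior precision = 1/σ₀² + n/σ² = 1/8988.9361 + 10/19510.5024 = (σ² + n·σ₀²)/(σ₀²σ²) = 109399.8634/(8988.9361·19510.5024); posterior variance σₙ² = σ₀²σ²/(σ² + n·σ₀²) = 8988.9361·19510.5024/109399.8634 = 1603.097608.
Posterior SD = √σₙ² = √(8988.9361·19510.5024/109399.8634) = 40.0387.

40.0387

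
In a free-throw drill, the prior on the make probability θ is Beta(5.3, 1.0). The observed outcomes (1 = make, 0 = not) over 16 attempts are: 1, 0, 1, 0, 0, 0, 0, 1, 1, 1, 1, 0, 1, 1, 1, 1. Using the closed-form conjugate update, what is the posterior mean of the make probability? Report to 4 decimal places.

0.6861

The Beta prior is conjugate to a Binomial/Bernoulli likelihood; the update adds successes to α and failures to β.
Posterior: Beta(α+k, β+n−k) = Beta(5.3+10, 1.0+6) = Beta(15.3, 7.0).
Posterior mean = α/(α+β) = 15.3/22.3 = 0.6861.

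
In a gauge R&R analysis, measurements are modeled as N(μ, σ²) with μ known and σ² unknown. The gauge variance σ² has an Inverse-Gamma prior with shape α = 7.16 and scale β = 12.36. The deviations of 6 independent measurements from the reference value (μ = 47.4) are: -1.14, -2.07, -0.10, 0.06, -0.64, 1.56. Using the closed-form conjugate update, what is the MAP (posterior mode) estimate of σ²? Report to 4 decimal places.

With known mean μ and an Inverse-Gamma(α, β) prior on σ², the Normal likelihood is conjugate: posterior is Inv-Gamma(α + n/2, β + Σ(xᵢ−μ)²/2).
Σ(xᵢ−μ)² = (-1.14)² + (-2.07)² + (-0.10)² + (0.06)² + (-0.64)² + (1.56)² = 8.4413.
Posterior: Inv-Gamma(7.16 + 6/2, 12.36 + 8.4413/2) = Inv-Gamma(10.16, 16.58065).
Mode = β/(α+1) = 16.58065/11.16 = 1.4857.

1.4857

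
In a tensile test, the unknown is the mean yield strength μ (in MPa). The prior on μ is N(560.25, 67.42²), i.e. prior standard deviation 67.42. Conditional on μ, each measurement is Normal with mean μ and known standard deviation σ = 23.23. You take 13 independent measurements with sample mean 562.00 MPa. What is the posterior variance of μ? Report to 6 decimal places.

41.134572

For Normal data with known variance σ², a Normal(μ₀, σ₀²) prior on μ is conjugate. Posterior precision = 1/σ₀² + n/σ²; posterior mean is the precision-weighted average of μ₀ and x̄.
σ₀² = 67.42² = 4545.4564, σ² = 23.23² = 539.6329; σ² + n·σ₀² = 539.6329 + 13·4545.4564 = 59630.5661.
Posterior precision = 1/σ₀² + n/σ² = 1/4545.4564 + 13/539.6329 = (σ² + n·σ₀²)/(σ₀²σ²) = 59630.5661/(4545.4564·539.6329); posterior variance σₙ² = σ₀²σ²/(σ² + n·σ₀²) = 4545.4564·539.6329/59630.5661 = 41.134572.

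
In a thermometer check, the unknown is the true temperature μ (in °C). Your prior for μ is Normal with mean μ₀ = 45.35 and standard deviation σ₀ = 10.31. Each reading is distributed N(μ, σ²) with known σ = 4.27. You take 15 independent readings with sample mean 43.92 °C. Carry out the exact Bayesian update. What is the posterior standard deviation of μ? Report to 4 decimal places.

For Normal data with known variance σ², a Normal(μ₀, σ₀²) prior on μ is conjugate. Posterior precision = 1/σ₀² + n/σ²; posterior mean is the precision-weighted average of μ₀ and x̄.
σ₀² = 10.31² = 106.2961, σ² = 4.27² = 18.2329; σ² + n·σ₀² = 18.2329 + 15·106.2961 = 1612.6744.
Posterior precision = 1/σ₀² + n/σ² = 1/106.2961 + 15/18.2329 = (σ² + n·σ₀²)/(σ₀²σ²) = 1612.6744/(106.2961·18.2329); posterior variance σₙ² = σ₀²σ²/(σ² + n·σ₀²) = 106.2961·18.2329/1612.6744 = 1.201784.
Posterior SD = √σₙ² = √(106.2961·18.2329/1612.6744) = 1.0963.

1.0963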